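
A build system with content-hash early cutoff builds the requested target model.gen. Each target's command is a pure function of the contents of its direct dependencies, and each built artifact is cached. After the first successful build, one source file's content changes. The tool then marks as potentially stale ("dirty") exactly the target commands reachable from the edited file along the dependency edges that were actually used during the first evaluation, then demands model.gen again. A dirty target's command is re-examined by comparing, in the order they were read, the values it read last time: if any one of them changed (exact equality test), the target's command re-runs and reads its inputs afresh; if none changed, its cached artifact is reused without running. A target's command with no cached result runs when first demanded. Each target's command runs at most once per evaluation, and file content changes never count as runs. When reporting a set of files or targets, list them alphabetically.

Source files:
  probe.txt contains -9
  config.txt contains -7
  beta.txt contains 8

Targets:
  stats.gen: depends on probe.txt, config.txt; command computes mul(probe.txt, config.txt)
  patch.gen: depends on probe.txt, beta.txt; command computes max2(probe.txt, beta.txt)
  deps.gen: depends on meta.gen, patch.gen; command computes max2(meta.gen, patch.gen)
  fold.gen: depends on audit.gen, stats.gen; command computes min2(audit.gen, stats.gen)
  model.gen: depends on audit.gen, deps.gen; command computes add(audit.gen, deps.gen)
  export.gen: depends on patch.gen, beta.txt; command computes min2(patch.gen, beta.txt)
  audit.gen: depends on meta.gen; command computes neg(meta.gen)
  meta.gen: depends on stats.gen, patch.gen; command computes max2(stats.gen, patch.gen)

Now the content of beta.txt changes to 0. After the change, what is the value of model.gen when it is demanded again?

First evaluation (everything demanded from the output):
  patch.gen = max2(-9, 8) = 8
  stats.gen = mul(-9, -7) = 63
  meta.gen = max2(63, 8) = 63
  audit.gen = neg(63) = -63
  deps.gen = max2(63, 8) = 63
  model.gen = add(-63, 63) = 0

Propagation after the edit:
  patch.gen: runs — beta.txt 8->0; result 0.
  meta.gen: runs — patch.gen 8->0; result 63 (same value as before).
  audit.gen: checked — values it read are unchanged (meta.gen unchanged); reused cached -63 without running.
  deps.gen: runs — patch.gen 8->0; result 63 (same value as before).
  model.gen: checked — values it read are unchanged (audit.gen unchanged, deps.gen unchanged); reused cached 0 without running.

Key observation: the cutoff stops propagation at audit.gen — its inputs' values are unchanged, so it reuses its cache.

New value of model.gen: 0.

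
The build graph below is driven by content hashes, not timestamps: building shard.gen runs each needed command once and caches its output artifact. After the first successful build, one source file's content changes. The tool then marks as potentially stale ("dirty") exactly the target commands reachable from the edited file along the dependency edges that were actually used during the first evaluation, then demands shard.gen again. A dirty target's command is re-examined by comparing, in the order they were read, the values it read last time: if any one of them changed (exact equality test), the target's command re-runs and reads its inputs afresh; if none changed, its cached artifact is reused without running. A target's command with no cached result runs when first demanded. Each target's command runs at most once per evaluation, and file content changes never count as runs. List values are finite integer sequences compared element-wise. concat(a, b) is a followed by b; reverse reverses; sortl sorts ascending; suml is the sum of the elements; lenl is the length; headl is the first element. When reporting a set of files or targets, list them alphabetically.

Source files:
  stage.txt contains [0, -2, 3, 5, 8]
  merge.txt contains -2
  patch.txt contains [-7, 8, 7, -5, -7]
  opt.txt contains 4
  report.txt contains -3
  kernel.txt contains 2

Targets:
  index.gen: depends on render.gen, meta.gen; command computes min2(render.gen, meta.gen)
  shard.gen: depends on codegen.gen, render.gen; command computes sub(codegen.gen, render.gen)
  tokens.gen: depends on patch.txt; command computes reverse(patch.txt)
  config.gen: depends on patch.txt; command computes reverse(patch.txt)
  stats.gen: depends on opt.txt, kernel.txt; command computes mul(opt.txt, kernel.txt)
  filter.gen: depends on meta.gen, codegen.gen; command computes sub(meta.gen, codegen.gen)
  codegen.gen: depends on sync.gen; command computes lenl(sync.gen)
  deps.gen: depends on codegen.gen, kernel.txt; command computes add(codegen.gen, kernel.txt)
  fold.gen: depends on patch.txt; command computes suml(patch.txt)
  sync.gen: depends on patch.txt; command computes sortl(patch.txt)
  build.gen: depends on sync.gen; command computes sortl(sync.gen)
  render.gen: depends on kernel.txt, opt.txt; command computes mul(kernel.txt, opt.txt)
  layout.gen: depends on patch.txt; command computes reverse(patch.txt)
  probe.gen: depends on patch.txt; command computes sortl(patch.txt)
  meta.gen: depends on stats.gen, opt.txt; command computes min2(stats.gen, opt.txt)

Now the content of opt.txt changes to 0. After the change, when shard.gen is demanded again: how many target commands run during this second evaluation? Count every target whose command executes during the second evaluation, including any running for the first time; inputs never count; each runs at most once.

Initial pass — values computed on the first demand:
  render.gen = mul(2, 4) = 8
  sync.gen = sortl([-7, 8, 7, -5, -7]) = [-7, -7, -5, 7, 8]
  codegen.gen = lenl([-7, -7, -5, 7, 8]) = 5
  shard.gen = sub(5, 8) = -3

Second demand — change propagation:
  render.gen: re-runs because opt.txt 4->0; new result 0.
  shard.gen: re-runs because render.gen 8->0; new result 5.

Run set: render.gen, shard.gen (2 run).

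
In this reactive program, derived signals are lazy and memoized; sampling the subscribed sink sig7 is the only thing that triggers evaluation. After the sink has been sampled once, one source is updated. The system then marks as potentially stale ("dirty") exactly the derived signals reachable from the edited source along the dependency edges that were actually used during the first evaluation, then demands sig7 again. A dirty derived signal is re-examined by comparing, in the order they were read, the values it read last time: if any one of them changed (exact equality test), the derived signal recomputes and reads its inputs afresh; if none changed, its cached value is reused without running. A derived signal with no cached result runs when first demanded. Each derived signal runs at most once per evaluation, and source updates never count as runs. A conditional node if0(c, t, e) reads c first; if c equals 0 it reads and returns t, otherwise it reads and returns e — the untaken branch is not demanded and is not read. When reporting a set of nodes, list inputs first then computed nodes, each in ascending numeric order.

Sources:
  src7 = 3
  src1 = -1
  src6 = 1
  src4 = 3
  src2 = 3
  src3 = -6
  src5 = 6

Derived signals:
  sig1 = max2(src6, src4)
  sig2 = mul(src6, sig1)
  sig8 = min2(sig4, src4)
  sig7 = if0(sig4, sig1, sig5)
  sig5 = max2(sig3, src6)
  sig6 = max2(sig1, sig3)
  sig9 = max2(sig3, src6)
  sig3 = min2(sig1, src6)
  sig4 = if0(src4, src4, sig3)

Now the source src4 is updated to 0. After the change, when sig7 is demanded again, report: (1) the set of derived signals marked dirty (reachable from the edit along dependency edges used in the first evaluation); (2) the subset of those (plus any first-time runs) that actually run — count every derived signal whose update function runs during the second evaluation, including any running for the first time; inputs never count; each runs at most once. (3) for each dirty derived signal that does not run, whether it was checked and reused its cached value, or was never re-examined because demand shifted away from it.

First demand of the output computes:
  sig1 = max2(1, 3) = 3
  sig3 = min2(3, 1) = 1
  sig4 = if0(src4=3 -> else branch sig3) = 1
  sig5 = max2(1, 1) = 1
  sig7 = if0(sig4=1 -> else branch sig5) = 1

After the edit, cleaning proceeds:
  sig1: a read changed (src4 3->0) — executes, giving 1.
  sig3: stays stale; no demand reaches it after the flip.
  sig4: a read changed (src4 3->0) — executes, giving 0.
  sig5: stays stale; no demand reaches it after the flip.
  sig7: a read changed (sig4 1->0) — executes, giving 1 — identical to its old value.

Note the branch switch — demand abandons sig3, sig5, which are never re-examined.

The edit dirties: sig1, sig3, sig4, sig5, sig7.
3 derived signals run: sig1, sig4, sig7.
Unvisited dirty nodes (no longer demanded): sig3, sig5.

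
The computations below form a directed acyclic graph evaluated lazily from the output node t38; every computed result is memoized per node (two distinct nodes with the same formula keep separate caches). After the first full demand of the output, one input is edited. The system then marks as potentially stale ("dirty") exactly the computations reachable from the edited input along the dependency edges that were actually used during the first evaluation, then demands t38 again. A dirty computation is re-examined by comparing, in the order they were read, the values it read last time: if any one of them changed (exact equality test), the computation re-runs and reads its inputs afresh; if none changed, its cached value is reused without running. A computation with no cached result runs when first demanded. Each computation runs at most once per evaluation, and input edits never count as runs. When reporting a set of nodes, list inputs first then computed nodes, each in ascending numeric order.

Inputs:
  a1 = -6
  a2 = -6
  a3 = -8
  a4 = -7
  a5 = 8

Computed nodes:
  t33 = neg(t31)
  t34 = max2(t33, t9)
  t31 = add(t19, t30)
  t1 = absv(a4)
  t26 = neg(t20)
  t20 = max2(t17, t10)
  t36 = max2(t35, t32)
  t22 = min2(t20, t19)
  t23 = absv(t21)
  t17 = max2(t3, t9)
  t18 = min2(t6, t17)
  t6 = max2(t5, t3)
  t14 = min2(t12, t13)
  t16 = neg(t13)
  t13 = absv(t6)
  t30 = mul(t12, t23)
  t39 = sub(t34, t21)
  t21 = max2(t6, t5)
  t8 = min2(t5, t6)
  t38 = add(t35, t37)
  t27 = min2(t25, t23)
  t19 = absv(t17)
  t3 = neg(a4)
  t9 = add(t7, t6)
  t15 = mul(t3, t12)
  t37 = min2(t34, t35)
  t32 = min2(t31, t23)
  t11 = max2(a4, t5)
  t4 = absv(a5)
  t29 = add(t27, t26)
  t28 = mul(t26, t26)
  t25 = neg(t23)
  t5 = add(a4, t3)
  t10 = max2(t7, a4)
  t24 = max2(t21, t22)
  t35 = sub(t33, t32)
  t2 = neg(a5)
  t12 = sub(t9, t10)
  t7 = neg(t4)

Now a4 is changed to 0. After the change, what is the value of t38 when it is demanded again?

Demanding t38 again yields 0.

First demand of the output computes:
  t3 = neg(-7) = 7
  t4 = absv(8) = 8
  t5 = add(-7, 7) = 0
  t6 = max2(0, 7) = 7
  t7 = neg(8) = -8
  t9 = add(-8, 7) = -1
  t10 = max2(-8, -7) = -7
  t12 = sub(-1, -7) = 6
  t17 = max2(7, -1) = 7
  t19 = absv(7) = 7
  t21 = max2(7, 0) = 7
  t23 = absv(7) = 7
  t30 = mul(6, 7) = 42
  t31 = add(7, 42) = 49
  t32 = min2(49, 7) = 7
  t33 = neg(49) = -49
  t34 = max2(-49, -1) = -1
  t35 = sub(-49, 7) = -56
  t37 = min2(-1, -56) = -56
  t38 = add(-56, -56) = -112

After the edit, cleaning proceeds:
  t3: a read changed (a4 -7->0) — executes, giving 0.
  t5: a read changed (a4 -7->0; t3 7->0) — executes, giving 0 — identical to its old value.
  t6: a read changed (t3 7->0) — executes, giving 0.
  t9: a read changed (t6 7->0) — executes, giving -8.
  t10: a read changed (a4 -7->0) — executes, giving 0.
  t12: a read changed (t9 -1->-8; t10 -7->0) — executes, giving -8.
  t17: a read changed (t3 7->0; t9 -1->-8) — executes, giving 0.
  t19: a read changed (t17 7->0) — executes, giving 0.
  t21: a read changed (t6 7->0) — executes, giving 0.
  t23: a read changed (t21 7->0) — executes, giving 0.
  t30: a read changed (t12 6->-8; t23 7->0) — executes, giving 0.
  t31: a read changed (t19 7->0; t30 42->0) — executes, giving 0.
  t32: a read changed (t31 49->0; t23 7->0) — executes, giving 0.
  t33: a read changed (t31 49->0) — executes, giving 0.
  t34: a read changed (t33 -49->0; t9 -1->-8) — executes, giving 0.
  t35: a read changed (t33 -49->0; t32 7->0) — executes, giving 0.
  t37: a read changed (t34 -1->0; t35 -56->0) — executes, giving 0.
  t38: a read changed (t35 -56->0; t37 -56->0) — executes, giving 0.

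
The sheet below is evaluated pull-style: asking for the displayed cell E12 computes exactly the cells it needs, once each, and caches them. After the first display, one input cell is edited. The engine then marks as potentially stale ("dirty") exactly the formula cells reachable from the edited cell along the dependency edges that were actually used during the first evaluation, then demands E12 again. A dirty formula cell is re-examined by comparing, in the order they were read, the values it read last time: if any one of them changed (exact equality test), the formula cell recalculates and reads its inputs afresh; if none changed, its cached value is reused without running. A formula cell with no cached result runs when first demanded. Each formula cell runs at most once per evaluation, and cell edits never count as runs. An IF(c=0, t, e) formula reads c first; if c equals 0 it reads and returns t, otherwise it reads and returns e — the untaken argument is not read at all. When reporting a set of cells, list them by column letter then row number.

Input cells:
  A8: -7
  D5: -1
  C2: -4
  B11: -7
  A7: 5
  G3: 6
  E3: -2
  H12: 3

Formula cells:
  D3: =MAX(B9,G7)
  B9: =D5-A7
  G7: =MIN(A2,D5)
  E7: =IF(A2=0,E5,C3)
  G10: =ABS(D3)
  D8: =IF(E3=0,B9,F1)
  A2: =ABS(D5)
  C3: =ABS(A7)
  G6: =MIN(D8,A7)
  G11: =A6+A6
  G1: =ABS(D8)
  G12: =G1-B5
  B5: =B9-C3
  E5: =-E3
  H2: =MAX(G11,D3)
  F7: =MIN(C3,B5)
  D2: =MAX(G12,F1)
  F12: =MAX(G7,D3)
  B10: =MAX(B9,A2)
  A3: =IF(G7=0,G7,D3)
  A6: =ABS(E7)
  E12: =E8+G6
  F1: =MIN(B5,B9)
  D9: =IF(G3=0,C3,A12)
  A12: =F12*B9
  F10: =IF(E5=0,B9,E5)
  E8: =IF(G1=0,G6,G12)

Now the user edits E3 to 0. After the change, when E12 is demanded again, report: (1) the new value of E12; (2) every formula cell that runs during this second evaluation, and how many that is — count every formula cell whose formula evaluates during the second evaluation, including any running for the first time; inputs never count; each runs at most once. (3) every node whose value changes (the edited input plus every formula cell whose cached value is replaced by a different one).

Demanding E12 again yields 11.
6 formula cells run: D8, E8, E12, G1, G6, G12.
The nodes whose values change: D8, E3, E8, G1, G6, G12.

First demand of the output computes:
  B9 = -1 - 5 = -6
  C3 = ABS(5) = 5
  B5 = -6 - 5 = -11
  F1 = MIN(-11, -6) = -11
  D8 = IF(E3=0: E3=-2 -> else branch F1) = -11
  G1 = ABS(-11) = 11
  G6 = MIN(-11, 5) = -11
  G12 = 11 - -11 = 22
  E8 = IF(G1=0: G1=11 -> else branch G12) = 22
  E12 = 22 + -11 = 11

After the edit, cleaning proceeds:
  D8: a read changed (E3 -2->0) — executes, giving -6.
  G1: a read changed (D8 -11->-6) — executes, giving 6.
  G6: a read changed (D8 -11->-6) — executes, giving -6.
  G12: a read changed (G1 11->6) — executes, giving 17.
  E8: a read changed (G1 11->6; G12 22->17) — executes, giving 17.
  E12: a read changed (E8 22->17; G6 -11->-6) — executes, giving 11 — identical to its old value.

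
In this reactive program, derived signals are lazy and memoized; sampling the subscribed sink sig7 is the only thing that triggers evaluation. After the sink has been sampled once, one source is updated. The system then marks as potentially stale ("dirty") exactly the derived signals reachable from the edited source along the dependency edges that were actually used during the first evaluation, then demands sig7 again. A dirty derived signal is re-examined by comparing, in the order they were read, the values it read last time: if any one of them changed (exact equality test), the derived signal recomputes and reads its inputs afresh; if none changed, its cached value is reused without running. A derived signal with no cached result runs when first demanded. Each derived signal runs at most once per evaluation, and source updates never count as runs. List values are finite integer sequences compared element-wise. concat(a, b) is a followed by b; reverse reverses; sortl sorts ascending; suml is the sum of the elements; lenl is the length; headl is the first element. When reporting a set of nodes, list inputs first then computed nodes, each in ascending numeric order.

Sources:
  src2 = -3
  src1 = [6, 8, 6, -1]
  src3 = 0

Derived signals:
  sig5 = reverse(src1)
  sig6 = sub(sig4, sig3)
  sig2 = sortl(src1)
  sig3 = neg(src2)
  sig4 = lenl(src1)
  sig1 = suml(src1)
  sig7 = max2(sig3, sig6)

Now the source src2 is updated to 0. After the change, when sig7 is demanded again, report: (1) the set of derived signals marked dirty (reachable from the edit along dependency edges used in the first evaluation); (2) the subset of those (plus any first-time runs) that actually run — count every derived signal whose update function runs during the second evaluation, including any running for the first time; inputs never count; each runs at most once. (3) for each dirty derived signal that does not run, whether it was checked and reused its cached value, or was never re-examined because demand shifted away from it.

First demand of the output computes:
  sig3 = neg(-3) = 3
  sig4 = lenl([6, 8, 6, -1]) = 4
  sig6 = sub(4, 3) = 1
  sig7 = max2(3, 1) = 3

After the edit, cleaning proceeds:
  sig3: a read changed (src2 -3->0) — executes, giving 0.
  sig6: a read changed (sig3 3->0) — executes, giving 4.
  sig7: a read changed (sig3 3->0; sig6 1->4) — executes, giving 4.

The edit dirties: sig3, sig6, sig7.
3 derived signals run: sig3, sig6, sig7.
No dirty derived signal escaped a run.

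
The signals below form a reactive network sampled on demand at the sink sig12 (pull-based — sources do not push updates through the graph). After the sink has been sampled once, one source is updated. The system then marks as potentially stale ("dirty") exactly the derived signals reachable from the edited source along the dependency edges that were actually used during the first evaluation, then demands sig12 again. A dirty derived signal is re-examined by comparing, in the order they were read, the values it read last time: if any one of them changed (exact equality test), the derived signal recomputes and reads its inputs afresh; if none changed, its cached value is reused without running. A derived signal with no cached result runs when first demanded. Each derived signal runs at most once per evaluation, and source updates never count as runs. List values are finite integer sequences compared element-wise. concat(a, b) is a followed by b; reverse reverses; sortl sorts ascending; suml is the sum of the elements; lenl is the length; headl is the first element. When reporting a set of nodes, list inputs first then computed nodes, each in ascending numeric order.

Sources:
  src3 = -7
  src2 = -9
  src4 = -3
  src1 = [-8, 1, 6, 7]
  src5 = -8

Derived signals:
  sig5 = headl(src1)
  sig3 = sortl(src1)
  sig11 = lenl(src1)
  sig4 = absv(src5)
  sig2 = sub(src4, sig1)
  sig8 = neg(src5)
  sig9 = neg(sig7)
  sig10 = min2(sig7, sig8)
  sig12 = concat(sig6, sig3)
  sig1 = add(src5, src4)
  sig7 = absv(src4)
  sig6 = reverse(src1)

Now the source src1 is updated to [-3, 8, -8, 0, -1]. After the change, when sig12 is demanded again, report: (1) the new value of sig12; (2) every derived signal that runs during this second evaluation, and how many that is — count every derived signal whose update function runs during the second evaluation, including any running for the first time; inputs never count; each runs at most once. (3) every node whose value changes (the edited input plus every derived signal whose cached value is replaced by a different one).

sig12 now evaluates to [-1, 0, -8, 8, -3, -8, -3, -1, 0, 8].
Run set: sig3, sig6, sig12 (3 run).
Changed values: src1, sig3, sig6, sig12.

Initial pass — values computed on the first demand:
  sig3 = sortl([-8, 1, 6, 7]) = [-8, 1, 6, 7]
  sig6 = reverse([-8, 1, 6, 7]) = [7, 6, 1, -8]
  sig12 = concat([7, 6, 1, -8], [-8, 1, 6, 7]) = [7, 6, 1, -8, -8, 1, 6, 7]

Second demand — change propagation:
  sig3: re-runs because src1 [-8, 1, 6, 7]->[-3, 8, -8, 0, -1]; new result [-8, -3, -1, 0, 8].
  sig6: re-runs because src1 [-8, 1, 6, 7]->[-3, 8, -8, 0, -1]; new result [-1, 0, -8, 8, -3].
  sig12: re-runs because sig6 [7, 6, 1, -8]->[-1, 0, -8, 8, -3]; sig3 [-8, 1, 6, 7]->[-8, -3, -1, 0, 8]; new result [-1, 0, -8, 8, -3, -8, -3, -1, 0, 8].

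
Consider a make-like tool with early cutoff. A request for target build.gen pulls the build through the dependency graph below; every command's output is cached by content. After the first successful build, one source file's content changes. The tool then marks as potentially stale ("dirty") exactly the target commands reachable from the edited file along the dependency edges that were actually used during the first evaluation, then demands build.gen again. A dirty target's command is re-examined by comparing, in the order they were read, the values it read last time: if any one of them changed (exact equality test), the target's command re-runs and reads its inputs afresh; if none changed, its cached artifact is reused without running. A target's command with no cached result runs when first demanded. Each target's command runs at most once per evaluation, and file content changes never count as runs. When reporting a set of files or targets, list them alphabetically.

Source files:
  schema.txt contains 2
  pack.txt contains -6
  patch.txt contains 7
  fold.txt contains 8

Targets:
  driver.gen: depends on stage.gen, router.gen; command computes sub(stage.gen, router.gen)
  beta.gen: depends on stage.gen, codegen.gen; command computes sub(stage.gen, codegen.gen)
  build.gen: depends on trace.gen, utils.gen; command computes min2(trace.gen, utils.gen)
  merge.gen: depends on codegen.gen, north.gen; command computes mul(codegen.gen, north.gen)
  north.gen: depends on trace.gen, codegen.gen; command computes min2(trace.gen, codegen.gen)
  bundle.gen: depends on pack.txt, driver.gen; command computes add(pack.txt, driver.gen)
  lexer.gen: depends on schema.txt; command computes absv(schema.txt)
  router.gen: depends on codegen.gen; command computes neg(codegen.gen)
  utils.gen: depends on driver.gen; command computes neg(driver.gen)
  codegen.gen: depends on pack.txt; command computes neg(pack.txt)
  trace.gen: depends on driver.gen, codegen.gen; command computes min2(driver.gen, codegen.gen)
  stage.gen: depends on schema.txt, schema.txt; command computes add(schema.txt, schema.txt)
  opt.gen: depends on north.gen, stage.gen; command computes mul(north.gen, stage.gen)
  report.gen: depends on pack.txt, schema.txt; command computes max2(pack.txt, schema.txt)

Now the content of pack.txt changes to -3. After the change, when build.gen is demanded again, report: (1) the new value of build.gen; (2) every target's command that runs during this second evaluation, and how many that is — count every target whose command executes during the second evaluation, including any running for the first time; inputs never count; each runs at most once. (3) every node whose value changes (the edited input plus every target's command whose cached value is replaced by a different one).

Demanding build.gen again yields -7.
6 target commands run: build.gen, codegen.gen, driver.gen, router.gen, trace.gen, utils.gen.
The nodes whose values change: build.gen, codegen.gen, driver.gen, pack.txt, router.gen, trace.gen, utils.gen.

First demand of the output computes:
  codegen.gen = neg(-6) = 6
  router.gen = neg(6) = -6
  stage.gen = add(2, 2) = 4
  driver.gen = sub(4, -6) = 10
  trace.gen = min2(10, 6) = 6
  utils.gen = neg(10) = -10
  build.gen = min2(6, -10) = -10

After the edit, cleaning proceeds:
  codegen.gen: a read changed (pack.txt -6->-3) — executes, giving 3.
  router.gen: a read changed (codegen.gen 6->3) — executes, giving -3.
  driver.gen: a read changed (router.gen -6->-3) — executes, giving 7.
  trace.gen: a read changed (driver.gen 10->7; codegen.gen 6->3) — executes, giving 3.
  utils.gen: a read changed (driver.gen 10->7) — executes, giving -7.
  build.gen: a read changed (trace.gen 6->3; utils.gen -10->-7) — executes, giving -7.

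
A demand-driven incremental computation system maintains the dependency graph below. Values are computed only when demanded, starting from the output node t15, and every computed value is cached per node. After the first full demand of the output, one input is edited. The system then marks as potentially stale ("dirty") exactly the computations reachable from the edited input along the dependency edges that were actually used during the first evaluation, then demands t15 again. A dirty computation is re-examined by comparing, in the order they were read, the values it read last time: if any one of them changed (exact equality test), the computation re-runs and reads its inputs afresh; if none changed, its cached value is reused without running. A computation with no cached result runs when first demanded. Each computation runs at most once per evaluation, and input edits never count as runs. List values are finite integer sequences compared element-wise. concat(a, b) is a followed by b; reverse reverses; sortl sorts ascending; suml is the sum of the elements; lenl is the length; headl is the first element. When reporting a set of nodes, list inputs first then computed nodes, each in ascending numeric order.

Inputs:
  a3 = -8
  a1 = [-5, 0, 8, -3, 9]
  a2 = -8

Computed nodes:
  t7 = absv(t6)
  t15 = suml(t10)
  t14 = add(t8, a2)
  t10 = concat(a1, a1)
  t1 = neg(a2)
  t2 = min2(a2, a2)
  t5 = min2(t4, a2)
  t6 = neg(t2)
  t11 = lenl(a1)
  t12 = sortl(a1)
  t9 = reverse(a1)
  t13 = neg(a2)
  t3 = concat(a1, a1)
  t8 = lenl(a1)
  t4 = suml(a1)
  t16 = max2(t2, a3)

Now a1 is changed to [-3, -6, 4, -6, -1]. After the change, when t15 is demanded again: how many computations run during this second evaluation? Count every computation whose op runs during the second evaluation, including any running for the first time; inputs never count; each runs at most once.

First evaluation (everything demanded from the output):
  t10 = concat([-5, 0, 8, -3, 9], [-5, 0, 8, -3, 9]) = [-5, 0, 8, -3, 9, -5, 0, 8, -3, 9]
  t15 = suml([-5, 0, 8, -3, 9, -5, 0, 8, -3, 9]) = 18

Propagation after the edit:
  t10: runs — a1 [-5, 0, 8, -3, 9]->[-3, -6, 4, -6, -1]; a1 [-5, 0, 8, -3, 9]->[-3, -6, 4, -6, -1]; result [-3, -6, 4, -6, -1, -3, -6, 4, -6, -1].
  t15: runs — t10 [-5, 0, 8, -3, 9, -5, 0, 8, -3, 9]->[-3, -6, 4, -6, -1, -3, -6, 4, -6, -1]; result -24.

Computations that run: t10, t15 — 2 in total.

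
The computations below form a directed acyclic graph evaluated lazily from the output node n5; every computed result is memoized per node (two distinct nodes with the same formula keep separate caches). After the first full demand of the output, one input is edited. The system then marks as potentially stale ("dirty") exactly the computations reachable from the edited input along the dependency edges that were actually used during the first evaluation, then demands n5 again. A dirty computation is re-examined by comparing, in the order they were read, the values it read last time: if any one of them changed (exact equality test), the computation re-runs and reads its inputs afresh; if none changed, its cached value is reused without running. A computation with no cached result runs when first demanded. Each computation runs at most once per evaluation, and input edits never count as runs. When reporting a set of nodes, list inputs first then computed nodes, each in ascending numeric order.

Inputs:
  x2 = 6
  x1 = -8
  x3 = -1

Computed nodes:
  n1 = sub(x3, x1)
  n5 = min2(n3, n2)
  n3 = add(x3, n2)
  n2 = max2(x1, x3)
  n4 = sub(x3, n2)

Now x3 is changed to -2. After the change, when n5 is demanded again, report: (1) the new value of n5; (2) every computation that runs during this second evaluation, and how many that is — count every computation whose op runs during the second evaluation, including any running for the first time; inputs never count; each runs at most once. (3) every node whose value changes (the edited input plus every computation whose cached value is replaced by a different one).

Demanding n5 again yields -4.
3 computations run: n2, n3, n5.
The nodes whose values change: x3, n2, n3, n5.

First demand of the output computes:
  n2 = max2(-8, -1) = -1
  n3 = add(-1, -1) = -2
  n5 = min2(-2, -1) = -2

After the edit, cleaning proceeds:
  n2: a read changed (x3 -1->-2) — executes, giving -2.
  n3: a read changed (x3 -1->-2; n2 -1->-2) — executes, giving -4.
  n5: a read changed (n3 -2->-4; n2 -1->-2) — executes, giving -4.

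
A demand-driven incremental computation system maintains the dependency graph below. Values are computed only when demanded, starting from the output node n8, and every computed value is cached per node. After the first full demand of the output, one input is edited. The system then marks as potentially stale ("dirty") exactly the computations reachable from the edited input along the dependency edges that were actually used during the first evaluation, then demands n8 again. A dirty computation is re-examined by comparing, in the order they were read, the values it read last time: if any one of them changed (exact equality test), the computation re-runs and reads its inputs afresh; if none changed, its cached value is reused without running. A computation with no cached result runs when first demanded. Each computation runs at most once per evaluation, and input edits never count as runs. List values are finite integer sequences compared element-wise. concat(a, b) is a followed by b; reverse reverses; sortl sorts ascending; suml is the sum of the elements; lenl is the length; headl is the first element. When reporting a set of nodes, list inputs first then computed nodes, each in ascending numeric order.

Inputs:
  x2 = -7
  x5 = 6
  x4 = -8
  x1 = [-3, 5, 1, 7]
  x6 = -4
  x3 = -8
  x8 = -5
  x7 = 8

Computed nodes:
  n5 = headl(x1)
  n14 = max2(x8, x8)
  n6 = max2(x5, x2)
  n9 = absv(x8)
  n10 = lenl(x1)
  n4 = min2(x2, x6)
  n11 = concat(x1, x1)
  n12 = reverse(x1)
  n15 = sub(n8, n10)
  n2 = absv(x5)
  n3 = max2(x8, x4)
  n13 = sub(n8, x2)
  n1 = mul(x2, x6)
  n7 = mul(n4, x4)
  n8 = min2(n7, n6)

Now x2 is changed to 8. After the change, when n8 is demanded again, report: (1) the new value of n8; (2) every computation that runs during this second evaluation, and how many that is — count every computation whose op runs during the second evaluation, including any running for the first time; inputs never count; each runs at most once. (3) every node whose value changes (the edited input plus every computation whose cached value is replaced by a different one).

First evaluation (everything demanded from the output):
  n4 = min2(-7, -4) = -7
  n6 = max2(6, -7) = 6
  n7 = mul(-7, -8) = 56
  n8 = min2(56, 6) = 6

Propagation after the edit:
  n4: runs — x2 -7->8; result -4.
  n6: runs — x2 -7->8; result 8.
  n7: runs — n4 -7->-4; result 32.
  n8: runs — n7 56->32; n6 6->8; result 8.

New value of n8: 8.
Computations that run: n4, n6, n7, n8 — 4 in total.
Values that change: x2, n4, n6, n7, n8.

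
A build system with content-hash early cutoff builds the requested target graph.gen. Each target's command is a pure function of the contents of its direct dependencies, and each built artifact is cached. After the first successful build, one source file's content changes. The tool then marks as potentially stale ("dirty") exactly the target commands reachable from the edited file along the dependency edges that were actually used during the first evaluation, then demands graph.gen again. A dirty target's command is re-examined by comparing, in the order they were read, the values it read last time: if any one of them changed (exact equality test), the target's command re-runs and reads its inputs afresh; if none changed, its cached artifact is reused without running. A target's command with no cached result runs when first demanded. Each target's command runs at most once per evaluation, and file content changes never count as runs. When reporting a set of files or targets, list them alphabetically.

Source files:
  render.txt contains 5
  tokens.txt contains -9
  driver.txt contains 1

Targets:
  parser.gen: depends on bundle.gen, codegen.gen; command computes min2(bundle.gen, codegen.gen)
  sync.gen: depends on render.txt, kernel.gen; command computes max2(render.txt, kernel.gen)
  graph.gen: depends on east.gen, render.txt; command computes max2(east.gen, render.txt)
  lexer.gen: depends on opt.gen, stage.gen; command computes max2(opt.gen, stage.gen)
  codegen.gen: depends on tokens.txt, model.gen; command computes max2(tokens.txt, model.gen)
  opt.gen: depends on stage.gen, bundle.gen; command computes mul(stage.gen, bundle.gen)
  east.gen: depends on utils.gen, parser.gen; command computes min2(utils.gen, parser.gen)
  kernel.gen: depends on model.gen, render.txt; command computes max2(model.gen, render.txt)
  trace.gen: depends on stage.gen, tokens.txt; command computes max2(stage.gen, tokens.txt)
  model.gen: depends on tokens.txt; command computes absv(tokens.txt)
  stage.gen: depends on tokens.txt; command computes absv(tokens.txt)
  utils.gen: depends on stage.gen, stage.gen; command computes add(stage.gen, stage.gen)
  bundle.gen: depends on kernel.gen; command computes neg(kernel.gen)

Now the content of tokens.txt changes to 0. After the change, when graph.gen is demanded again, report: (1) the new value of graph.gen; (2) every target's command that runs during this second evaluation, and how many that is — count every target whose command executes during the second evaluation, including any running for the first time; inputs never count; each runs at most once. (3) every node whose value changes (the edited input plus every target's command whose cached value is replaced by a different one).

New value of graph.gen: 5.
Target commands that run: bundle.gen, codegen.gen, east.gen, graph.gen, kernel.gen, model.gen, parser.gen, stage.gen, utils.gen — 9 in total.
Values that change: bundle.gen, codegen.gen, east.gen, kernel.gen, model.gen, parser.gen, stage.gen, tokens.txt, utils.gen.

First evaluation (everything demanded from the output):
  model.gen = absv(-9) = 9
  codegen.gen = max2(-9, 9) = 9
  kernel.gen = max2(9, 5) = 9
  bundle.gen = neg(9) = -9
  parser.gen = min2(-9, 9) = -9
  stage.gen = absv(-9) = 9
  utils.gen = add(9, 9) = 18
  east.gen = min2(18, -9) = -9
  graph.gen = max2(-9, 5) = 5

Propagation after the edit:
  model.gen: runs — tokens.txt -9->0; result 0.
  codegen.gen: runs — tokens.txt -9->0; model.gen 9->0; result 0.
  kernel.gen: runs — model.gen 9->0; result 5.
  bundle.gen: runs — kernel.gen 9->5; result -5.
  parser.gen: runs — bundle.gen -9->-5; codegen.gen 9->0; result -5.
  stage.gen: runs — tokens.txt -9->0; result 0.
  utils.gen: runs — stage.gen 9->0; stage.gen 9->0; result 0.
  east.gen: runs — utils.gen 18->0; parser.gen -9->-5; result -5.
  graph.gen: runs — east.gen -9->-5; result 5 (same value as before).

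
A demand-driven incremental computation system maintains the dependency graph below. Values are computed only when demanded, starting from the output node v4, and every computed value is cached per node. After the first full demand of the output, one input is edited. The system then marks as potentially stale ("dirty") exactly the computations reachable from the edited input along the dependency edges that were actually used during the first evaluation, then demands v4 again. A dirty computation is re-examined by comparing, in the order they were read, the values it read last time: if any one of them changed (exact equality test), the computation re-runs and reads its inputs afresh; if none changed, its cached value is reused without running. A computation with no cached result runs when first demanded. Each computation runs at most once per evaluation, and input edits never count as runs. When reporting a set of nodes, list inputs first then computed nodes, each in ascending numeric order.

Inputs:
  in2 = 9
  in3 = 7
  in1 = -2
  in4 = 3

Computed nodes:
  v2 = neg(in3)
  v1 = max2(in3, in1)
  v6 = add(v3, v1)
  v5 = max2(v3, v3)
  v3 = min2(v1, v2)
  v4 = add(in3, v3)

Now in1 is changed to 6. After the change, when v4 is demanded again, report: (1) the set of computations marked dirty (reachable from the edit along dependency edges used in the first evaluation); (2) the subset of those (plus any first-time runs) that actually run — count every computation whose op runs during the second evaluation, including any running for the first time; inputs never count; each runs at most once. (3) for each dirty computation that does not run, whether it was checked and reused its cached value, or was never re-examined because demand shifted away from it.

Marked dirty: v1, v3, v4.
Computations that run: v1 — 1 in total.
Checked but reused from cache: v3, v4.
Key observation: the change is absorbed at v1 — it re-runs but produces the same value, and the output's value is unchanged.

First evaluation (everything demanded from the output):
  v1 = max2(7, -2) = 7
  v2 = neg(7) = -7
  v3 = min2(7, -7) = -7
  v4 = add(7, -7) = 0

Propagation after the edit:
  v1: runs — in1 -2->6; result 7 (same value as before).
  v3: checked — values it read are unchanged (v1 unchanged, v2 unchanged); reused cached -7 without running.
  v4: checked — values it read are unchanged (in3 unchanged, v3 unchanged); reused cached 0 without running.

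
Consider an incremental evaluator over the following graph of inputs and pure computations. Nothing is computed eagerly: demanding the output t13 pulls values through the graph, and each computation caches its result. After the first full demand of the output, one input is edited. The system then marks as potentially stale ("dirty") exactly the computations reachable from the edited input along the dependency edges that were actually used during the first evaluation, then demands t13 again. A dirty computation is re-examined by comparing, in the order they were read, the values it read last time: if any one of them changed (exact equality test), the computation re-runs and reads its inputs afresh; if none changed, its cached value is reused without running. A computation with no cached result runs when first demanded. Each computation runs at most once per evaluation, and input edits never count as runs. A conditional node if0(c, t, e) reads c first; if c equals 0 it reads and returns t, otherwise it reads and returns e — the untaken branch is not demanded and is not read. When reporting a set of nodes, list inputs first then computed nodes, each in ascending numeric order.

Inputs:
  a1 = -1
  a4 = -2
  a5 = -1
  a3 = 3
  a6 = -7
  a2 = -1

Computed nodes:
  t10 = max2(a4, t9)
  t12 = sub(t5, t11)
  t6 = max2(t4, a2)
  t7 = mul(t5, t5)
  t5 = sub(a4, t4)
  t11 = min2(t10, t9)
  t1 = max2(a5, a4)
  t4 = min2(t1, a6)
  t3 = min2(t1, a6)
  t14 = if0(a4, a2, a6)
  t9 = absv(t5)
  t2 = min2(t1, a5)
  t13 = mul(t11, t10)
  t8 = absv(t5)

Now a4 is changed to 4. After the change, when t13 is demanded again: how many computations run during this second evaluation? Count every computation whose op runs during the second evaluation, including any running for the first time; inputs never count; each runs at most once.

Run set: t1, t4, t5, t9, t10, t11, t13 (7 run).

Initial pass — values computed on the first demand:
  t1 = max2(-1, -2) = -1
  t4 = min2(-1, -7) = -7
  t5 = sub(-2, -7) = 5
  t9 = absv(5) = 5
  t10 = max2(-2, 5) = 5
  t11 = min2(5, 5) = 5
  t13 = mul(5, 5) = 25

Second demand — change propagation:
  t1: re-runs because a4 -2->4; new result 4.
  t4: re-runs because t1 -1->4; new result -7 (unchanged).
  t5: re-runs because a4 -2->4; new result 11.
  t9: re-runs because t5 5->11; new result 11.
  t10: re-runs because a4 -2->4; t9 5->11; new result 11.
  t11: re-runs because t10 5->11; t9 5->11; new result 11.
  t13: re-runs because t11 5->11; t10 5->11; new result 121.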